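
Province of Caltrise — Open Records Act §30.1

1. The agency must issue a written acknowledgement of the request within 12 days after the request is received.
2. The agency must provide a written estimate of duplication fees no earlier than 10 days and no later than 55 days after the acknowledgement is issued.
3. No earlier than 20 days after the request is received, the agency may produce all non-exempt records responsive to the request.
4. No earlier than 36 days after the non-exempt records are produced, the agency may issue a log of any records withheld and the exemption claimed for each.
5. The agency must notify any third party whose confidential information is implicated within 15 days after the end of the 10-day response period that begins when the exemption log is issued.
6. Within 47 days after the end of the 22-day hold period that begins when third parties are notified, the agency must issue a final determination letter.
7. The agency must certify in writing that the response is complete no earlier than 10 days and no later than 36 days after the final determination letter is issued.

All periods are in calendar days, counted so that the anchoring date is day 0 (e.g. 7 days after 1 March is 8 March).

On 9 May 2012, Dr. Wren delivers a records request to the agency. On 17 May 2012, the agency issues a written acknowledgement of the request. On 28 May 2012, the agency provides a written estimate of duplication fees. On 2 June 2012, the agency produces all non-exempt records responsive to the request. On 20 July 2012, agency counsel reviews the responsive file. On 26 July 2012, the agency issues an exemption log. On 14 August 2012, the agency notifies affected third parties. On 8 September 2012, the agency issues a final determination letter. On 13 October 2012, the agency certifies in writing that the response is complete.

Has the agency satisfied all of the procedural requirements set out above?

Step 1 — counting 12 days from 9 May 2012 (when the request is received) gives a deadline of 21 May 2012; 17 May 2012 is within that limit.
Step 2 — 10 and 55 days from 17 May 2012 (when the acknowledgement is issued) are 27 May 2012 and 11 July 2012 respectively; 28 May 2012 falls inside that range.
Step 3 — must wait 20 days from 9 May 2012 (when the request is received), so not before 29 May 2012; 2 June 2012 is on or after that date.
Step 4 — must wait 36 days from 2 June 2012 (when the non-exempt records are produced), so not before 8 July 2012; done 26 July 2012, after the minimum wait.
Step 5 — counting 15 days from 5 August 2012 (end of the 10-day response period, which began when the exemption log is issued on 26 July 2012) gives a deadline of 20 August 2012; 14 August 2012 is within that limit.
Step 6 — counting 47 days from 5 September 2012 (end of the 22-day hold period, which began when third parties are notified on 14 August 2012) gives a deadline of 22 October 2012; completed 8 September 2012, before the deadline.
Step 7 — 10 and 36 days from 8 September 2012 (when the final determination letter is issued) are 18 September 2012 and 14 October 2012 respectively; done 13 October 2012, which is between those dates.

Yes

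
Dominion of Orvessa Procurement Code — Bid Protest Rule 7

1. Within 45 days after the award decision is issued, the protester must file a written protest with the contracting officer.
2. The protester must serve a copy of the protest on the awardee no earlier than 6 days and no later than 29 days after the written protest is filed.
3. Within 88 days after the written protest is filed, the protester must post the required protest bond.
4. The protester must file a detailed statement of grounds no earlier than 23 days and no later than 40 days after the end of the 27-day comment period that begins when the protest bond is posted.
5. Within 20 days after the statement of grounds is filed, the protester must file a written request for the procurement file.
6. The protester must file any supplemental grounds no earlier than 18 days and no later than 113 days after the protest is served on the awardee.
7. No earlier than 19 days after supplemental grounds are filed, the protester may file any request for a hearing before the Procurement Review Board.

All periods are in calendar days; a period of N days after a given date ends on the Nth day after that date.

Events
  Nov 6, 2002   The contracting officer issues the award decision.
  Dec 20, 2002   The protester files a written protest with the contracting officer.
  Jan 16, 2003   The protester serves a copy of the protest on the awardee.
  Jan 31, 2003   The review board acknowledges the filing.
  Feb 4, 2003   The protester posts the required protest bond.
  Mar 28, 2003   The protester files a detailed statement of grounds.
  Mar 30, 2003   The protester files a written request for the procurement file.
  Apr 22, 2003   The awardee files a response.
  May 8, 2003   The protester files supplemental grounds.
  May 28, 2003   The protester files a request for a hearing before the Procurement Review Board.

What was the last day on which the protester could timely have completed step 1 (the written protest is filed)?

Step 1 runs from Nov 6, 2002, when the award decision is issued. 45 days after Nov 6, 2002 is Dec 21, 2002.

Dec 21, 2002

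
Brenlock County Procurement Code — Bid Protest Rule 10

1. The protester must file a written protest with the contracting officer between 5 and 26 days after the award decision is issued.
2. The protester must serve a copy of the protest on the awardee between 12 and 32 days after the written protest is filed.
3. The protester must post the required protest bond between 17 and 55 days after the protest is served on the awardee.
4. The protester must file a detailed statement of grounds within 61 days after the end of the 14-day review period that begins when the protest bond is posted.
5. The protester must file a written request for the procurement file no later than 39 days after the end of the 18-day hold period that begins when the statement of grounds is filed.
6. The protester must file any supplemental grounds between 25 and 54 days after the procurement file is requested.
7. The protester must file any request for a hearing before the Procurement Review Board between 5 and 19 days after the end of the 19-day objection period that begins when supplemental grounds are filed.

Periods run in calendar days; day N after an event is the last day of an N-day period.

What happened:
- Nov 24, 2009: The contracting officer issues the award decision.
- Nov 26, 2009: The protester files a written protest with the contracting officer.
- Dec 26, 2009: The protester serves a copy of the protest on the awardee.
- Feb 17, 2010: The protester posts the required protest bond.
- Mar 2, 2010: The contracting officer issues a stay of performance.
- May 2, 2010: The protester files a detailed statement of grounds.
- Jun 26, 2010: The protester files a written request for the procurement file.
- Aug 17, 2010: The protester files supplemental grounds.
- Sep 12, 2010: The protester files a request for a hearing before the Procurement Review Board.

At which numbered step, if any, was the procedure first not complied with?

Step 1

(1) the permitted window runs from Nov 24, 2009 + 5 = Nov 29, 2009 to Nov 24, 2009 + 26 = Dec 20, 2009; done Nov 26, 2009 — 3 days before the window opened.
No need to go further; step 1 was not satisfied.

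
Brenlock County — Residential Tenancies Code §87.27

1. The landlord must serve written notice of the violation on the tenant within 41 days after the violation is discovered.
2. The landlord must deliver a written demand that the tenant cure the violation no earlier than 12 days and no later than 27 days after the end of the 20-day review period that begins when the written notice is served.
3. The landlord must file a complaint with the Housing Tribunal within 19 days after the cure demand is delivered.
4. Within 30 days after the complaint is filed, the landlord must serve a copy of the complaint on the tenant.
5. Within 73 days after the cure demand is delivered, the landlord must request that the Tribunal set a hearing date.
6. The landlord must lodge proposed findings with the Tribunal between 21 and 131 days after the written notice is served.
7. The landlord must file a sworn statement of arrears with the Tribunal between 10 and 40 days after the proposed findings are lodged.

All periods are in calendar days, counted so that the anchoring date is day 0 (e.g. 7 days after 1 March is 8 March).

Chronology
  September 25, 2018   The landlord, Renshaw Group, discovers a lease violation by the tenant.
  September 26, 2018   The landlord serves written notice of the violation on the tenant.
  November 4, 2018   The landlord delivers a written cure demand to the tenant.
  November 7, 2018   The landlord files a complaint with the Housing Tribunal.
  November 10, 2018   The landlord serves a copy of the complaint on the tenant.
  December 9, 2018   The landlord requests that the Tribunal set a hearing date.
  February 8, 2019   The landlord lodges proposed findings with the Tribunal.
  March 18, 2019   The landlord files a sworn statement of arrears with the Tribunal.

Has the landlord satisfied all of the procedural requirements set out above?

No

Step 1: 41 days after September 25, 2018 (when the violation is discovered) is November 5, 2018; done September 26, 2018 — timely.
Step 2: the window is 12–27 days after October 16, 2018 (end of the 20-day review period, which began when the written notice is served on September 26, 2018), so October 28, 2018 through November 12, 2018; done November 4, 2018, which is between those dates.
Step 3: 19 days after November 4, 2018 (when the cure demand is delivered) is November 23, 2018; November 7, 2018 is within that limit.
Step 4: 30 days after November 7, 2018 (when the complaint is filed) is December 7, 2018; completed November 10, 2018, before the deadline.
Step 5: 73 days after November 4, 2018 (when the cure demand is delivered) is January 16, 2019; done December 9, 2018 — timely.
Step 6: the window is 21–131 days after September 26, 2018 (when the written notice is served), so October 17, 2018 through February 4, 2019; done February 8, 2019 — 4 days after the window closed.
The procedure was therefore not followed at step 6.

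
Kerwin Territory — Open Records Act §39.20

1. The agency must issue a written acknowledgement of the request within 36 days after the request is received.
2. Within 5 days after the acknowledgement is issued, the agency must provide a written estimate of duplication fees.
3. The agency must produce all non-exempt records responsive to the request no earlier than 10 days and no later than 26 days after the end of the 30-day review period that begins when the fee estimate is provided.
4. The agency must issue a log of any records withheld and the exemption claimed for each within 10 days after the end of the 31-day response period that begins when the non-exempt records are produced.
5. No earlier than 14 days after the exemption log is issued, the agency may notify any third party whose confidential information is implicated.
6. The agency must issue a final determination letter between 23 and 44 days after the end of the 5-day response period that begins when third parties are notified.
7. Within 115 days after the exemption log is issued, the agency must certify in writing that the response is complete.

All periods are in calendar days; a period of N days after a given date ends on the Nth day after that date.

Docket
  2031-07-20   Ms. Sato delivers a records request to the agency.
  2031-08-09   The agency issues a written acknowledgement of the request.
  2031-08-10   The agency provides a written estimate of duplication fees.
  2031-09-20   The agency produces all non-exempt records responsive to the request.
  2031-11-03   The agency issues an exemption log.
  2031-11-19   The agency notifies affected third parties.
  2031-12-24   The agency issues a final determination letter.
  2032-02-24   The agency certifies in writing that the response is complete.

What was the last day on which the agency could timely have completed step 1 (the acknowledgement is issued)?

Step 1 runs from 2031-07-20, when the request is received. 36 days after 2031-07-20 is 2031-08-25.

2031-08-25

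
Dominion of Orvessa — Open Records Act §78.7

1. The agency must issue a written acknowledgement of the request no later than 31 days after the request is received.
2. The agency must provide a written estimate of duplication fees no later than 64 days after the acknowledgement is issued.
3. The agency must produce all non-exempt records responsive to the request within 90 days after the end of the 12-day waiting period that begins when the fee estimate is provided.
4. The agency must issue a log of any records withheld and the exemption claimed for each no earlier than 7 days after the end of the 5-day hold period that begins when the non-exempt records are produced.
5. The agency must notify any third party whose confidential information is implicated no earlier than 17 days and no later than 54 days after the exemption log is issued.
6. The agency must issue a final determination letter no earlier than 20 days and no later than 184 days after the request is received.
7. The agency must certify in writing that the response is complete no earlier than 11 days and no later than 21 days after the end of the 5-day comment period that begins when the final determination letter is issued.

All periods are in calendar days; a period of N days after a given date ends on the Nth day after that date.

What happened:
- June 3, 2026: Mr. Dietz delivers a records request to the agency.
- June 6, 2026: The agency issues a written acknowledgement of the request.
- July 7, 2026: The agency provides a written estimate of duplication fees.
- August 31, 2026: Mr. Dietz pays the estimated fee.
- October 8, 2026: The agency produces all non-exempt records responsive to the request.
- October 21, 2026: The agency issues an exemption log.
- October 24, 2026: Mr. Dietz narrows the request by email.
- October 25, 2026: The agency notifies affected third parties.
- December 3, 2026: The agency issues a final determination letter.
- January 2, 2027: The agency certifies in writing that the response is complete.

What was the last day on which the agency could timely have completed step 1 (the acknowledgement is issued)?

July 4, 2026

Step 1 runs from June 3, 2026, when the request is received. 31 days after June 3, 2026 is July 4, 2026.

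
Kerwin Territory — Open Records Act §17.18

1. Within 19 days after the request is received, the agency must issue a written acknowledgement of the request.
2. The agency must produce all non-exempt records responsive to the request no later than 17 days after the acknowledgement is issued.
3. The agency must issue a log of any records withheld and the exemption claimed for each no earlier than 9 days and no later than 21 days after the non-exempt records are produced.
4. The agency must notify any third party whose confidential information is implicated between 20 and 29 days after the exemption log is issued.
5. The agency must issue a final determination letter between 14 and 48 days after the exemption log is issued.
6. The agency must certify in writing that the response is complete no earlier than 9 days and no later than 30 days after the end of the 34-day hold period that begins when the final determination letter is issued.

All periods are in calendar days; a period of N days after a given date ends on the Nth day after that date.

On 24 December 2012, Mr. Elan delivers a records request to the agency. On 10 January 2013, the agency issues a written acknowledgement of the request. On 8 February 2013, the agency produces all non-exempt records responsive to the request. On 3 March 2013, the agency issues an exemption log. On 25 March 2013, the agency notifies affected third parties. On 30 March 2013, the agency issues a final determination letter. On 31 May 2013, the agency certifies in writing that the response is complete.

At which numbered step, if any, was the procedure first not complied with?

Step 2

(1) due by 24 December 2012 + 19 days = 12 January 2013; 10 January 2013 is within that limit.
(2) due by 10 January 2013 + 17 days = 27 January 2013; not done until 8 February 2013, 12 days after the deadline.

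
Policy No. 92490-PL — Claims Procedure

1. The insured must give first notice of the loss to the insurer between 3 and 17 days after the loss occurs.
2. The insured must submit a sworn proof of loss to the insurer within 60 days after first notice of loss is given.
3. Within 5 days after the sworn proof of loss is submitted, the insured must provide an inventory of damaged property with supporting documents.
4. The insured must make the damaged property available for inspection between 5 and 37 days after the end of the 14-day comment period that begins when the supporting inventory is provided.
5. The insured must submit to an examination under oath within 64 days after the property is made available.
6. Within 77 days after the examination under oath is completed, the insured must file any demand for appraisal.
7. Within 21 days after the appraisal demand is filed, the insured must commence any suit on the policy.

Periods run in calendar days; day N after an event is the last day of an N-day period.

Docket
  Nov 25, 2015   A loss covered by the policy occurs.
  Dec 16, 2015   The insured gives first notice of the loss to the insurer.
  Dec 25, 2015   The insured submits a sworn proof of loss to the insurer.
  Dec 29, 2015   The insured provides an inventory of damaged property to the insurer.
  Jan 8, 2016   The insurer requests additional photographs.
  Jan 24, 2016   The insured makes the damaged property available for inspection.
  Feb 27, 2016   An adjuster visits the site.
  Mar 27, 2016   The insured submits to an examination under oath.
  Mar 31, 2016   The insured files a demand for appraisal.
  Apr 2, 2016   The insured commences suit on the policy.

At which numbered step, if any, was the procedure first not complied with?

Step 1

Step 1 — 3 and 17 days from Nov 25, 2015 (when the loss occurs) are Nov 28, 2015 and Dec 12, 2015 respectively; done Dec 16, 2015 — 4 days after the window closed.
The analysis stops there.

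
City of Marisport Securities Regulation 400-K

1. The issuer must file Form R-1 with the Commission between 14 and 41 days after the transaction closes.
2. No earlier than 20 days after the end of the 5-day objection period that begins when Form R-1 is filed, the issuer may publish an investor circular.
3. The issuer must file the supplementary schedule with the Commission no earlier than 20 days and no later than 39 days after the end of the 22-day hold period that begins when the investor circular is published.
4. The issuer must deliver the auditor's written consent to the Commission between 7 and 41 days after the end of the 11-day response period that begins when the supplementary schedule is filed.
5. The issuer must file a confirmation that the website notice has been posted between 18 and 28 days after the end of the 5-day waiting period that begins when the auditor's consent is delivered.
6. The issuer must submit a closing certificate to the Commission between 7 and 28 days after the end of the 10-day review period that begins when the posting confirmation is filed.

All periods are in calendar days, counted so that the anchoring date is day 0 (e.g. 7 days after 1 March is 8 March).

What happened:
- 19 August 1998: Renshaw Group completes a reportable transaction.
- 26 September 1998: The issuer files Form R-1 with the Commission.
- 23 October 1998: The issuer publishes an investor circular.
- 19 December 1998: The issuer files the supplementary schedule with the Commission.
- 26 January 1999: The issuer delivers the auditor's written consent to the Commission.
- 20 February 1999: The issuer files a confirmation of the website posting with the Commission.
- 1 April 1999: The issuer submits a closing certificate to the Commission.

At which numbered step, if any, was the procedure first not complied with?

Step 6

Step 1: the window is 14–41 days after 19 August 1998 (when the transaction closes), so 2 September 1998 through 29 September 1998; done 26 September 1998, which is between those dates.
Step 2: the earliest permitted date is 20 days after 1 October 1998 (end of the 5-day objection period, which began when Form R-1 is filed on 26 September 1998), i.e. 21 October 1998; done 23 October 1998, after the minimum wait.
Step 3: the window is 20–39 days after 14 November 1998 (end of the 22-day hold period, which began when the investor circular is published on 23 October 1998), so 4 December 1998 through 23 December 1998; 19 December 1998 falls inside that range.
Step 4: the window is 7–41 days after 30 December 1998 (end of the 11-day response period, which began when the supplementary schedule is filed on 19 December 1998), so 6 January 1999 through 9 February 1999; done 26 January 1999, which is between those dates.
Step 5: the window is 18–28 days after 31 January 1999 (end of the 5-day waiting period, which began when the auditor's consent is delivered on 26 January 1999), so 18 February 1999 through 28 February 1999; 20 February 1999 falls inside that range.
Step 6: the window is 7–28 days after 2 March 1999 (end of the 10-day review period, which began when the posting confirmation is filed on 20 February 1999), so 9 March 1999 through 30 March 1999; 1 April 1999 is 2 days past the end of the window.
Later steps need not be reached.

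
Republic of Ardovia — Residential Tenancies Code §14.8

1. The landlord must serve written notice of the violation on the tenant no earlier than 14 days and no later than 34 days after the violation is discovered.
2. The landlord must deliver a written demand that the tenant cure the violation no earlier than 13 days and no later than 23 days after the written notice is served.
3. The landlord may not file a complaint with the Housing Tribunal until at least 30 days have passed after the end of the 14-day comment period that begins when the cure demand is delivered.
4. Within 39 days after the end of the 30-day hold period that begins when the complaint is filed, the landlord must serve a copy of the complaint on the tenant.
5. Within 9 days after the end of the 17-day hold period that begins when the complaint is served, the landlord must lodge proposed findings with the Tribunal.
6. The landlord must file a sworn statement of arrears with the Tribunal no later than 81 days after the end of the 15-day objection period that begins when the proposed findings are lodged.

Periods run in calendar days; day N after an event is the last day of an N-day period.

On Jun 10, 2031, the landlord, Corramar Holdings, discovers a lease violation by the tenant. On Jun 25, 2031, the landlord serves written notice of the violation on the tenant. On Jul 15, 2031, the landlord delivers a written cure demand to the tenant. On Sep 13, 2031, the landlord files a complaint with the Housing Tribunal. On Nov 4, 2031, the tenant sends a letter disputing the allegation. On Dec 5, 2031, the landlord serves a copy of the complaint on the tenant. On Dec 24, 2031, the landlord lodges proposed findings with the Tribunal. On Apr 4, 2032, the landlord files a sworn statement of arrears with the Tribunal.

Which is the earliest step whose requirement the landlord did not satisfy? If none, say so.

Step 4

Step 1 — 14 and 34 days from Jun 10, 2031 (when the violation is discovered) are Jun 24, 2031 and Jul 14, 2031 respectively; done Jun 25, 2031, which is between those dates.
Step 2 — 13 and 23 days from Jun 25, 2031 (when the written notice is served) are Jul 8, 2031 and Jul 18, 2031 respectively; done Jul 15, 2031 — within the window.
Step 3 — must wait 30 days from Jul 29, 2031 (end of the 14-day comment period, which began when the cure demand is delivered on Jul 15, 2031), so not before Aug 28, 2031; done Sep 13, 2031 — permitted.
Step 4 — counting 39 days from Oct 13, 2031 (end of the 30-day hold period, which began when the complaint is filed on Sep 13, 2031) gives a deadline of Nov 21, 2031; done Dec 5, 2031 — 14 days late.
The procedure was therefore not followed at step 4.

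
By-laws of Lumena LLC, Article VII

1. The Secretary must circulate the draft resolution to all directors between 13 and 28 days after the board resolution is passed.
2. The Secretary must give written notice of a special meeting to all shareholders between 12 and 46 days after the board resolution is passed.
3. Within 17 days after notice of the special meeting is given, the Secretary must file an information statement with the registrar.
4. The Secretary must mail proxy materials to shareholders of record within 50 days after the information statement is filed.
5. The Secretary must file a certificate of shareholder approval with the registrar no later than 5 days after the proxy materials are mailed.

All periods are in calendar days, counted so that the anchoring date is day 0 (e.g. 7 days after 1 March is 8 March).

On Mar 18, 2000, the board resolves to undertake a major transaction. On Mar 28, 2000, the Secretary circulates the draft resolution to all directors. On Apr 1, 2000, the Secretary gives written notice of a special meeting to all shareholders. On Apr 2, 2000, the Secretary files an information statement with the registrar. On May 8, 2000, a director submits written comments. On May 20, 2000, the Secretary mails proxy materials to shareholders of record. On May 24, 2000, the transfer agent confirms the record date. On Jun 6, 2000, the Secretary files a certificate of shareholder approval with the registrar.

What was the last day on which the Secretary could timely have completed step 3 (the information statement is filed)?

Apr 18, 2000

Step 3 runs from Apr 1, 2000, when notice of the special meeting is given. 17 days after Apr 1, 2000 is Apr 18, 2000.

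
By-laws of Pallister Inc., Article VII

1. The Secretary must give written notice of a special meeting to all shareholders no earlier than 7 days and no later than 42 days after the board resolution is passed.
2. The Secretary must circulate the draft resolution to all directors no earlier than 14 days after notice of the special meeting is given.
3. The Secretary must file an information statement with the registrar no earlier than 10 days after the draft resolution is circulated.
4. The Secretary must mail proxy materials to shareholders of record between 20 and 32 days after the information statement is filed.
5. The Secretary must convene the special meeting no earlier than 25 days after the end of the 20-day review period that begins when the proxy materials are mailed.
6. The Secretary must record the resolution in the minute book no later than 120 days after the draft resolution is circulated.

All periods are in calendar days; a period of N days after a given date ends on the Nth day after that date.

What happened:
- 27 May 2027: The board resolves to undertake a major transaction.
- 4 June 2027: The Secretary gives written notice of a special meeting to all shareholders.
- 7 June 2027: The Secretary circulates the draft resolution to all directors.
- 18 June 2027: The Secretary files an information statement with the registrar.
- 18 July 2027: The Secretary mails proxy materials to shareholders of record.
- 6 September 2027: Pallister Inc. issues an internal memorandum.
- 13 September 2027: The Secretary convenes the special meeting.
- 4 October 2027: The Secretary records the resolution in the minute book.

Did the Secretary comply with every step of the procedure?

(1) the permitted window runs from 27 May 2027 + 7 = 3 June 2027 to 27 May 2027 + 42 = 8 July 2027; done 4 June 2027 — within the window.
(2) permitted from 4 June 2027 + 14 days = 18 June 2027 onward; 7 June 2027 is 11 days before the earliest permitted date.

No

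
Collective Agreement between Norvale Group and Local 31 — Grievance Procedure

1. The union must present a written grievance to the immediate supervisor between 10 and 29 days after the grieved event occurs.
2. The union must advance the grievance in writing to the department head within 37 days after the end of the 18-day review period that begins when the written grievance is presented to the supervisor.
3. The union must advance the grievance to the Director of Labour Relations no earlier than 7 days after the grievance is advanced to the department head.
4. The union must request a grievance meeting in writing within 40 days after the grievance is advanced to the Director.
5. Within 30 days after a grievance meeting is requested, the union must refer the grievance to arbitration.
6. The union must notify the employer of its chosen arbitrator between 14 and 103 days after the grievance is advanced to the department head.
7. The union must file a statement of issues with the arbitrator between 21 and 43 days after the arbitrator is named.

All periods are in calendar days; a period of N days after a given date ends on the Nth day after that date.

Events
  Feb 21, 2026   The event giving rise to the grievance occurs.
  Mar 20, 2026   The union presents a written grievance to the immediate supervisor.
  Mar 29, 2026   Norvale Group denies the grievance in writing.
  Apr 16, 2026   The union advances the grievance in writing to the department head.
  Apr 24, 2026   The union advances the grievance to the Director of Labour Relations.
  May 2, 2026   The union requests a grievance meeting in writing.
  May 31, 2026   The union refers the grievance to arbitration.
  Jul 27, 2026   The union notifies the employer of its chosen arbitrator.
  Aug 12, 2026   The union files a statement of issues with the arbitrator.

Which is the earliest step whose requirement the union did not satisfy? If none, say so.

(1) the permitted window runs from Feb 21, 2026 + 10 = Mar 3, 2026 to Feb 21, 2026 + 29 = Mar 22, 2026; Mar 20, 2026 falls inside that range.
(2) due by Apr 7, 2026 + 37 days = May 14, 2026; Apr 16, 2026 is within that limit.
(3) permitted from Apr 16, 2026 + 7 days = Apr 23, 2026 onward; done Apr 24, 2026 — permitted.
(4) due by Apr 24, 2026 + 40 days = Jun 3, 2026; May 2, 2026 is within that limit.
(5) due by May 2, 2026 + 30 days = Jun 1, 2026; done May 31, 2026 — timely.
(6) the permitted window runs from Apr 16, 2026 + 14 = Apr 30, 2026 to Apr 16, 2026 + 103 = Jul 28, 2026; Jul 27, 2026 falls inside that range.
(7) the permitted window runs from Jul 27, 2026 + 21 = Aug 17, 2026 to Jul 27, 2026 + 43 = Sep 8, 2026; done Aug 12, 2026 — 5 days before the window opened.
That is the first point of non-compliance.

Step 7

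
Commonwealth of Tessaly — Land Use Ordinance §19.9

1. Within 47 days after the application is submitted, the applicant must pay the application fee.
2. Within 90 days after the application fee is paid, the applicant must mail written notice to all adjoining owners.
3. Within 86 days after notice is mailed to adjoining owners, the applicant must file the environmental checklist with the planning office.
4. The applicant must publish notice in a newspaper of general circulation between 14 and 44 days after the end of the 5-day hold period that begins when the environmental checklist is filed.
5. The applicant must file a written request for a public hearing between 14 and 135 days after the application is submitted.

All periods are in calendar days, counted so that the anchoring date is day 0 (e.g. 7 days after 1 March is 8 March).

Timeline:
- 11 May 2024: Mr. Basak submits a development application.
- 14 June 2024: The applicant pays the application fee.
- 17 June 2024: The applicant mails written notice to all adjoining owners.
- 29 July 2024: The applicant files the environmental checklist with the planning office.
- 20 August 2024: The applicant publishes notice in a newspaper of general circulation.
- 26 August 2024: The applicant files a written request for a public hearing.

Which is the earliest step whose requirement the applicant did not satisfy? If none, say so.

Step 1 — counting 47 days from 11 May 2024 (when the application is submitted) gives a deadline of 27 June 2024; 14 June 2024 is within that limit.
Step 2 — counting 90 days from 14 June 2024 (when the application fee is paid) gives a deadline of 12 September 2024; 17 June 2024 is within that limit.
Step 3 — counting 86 days from 17 June 2024 (when notice is mailed to adjoining owners) gives a deadline of 11 September 2024; completed 29 July 2024, before the deadline.
Step 4 — 14 and 44 days from 3 August 2024 (end of the 5-day hold period, which began when the environmental checklist is filed on 29 July 2024) are 17 August 2024 and 16 September 2024 respectively; done 20 August 2024 — within the window.
Step 5 — 14 and 135 days from 11 May 2024 (when the application is submitted) are 25 May 2024 and 23 September 2024 respectively; done 26 August 2024 — within the window.

None — every step was satisfied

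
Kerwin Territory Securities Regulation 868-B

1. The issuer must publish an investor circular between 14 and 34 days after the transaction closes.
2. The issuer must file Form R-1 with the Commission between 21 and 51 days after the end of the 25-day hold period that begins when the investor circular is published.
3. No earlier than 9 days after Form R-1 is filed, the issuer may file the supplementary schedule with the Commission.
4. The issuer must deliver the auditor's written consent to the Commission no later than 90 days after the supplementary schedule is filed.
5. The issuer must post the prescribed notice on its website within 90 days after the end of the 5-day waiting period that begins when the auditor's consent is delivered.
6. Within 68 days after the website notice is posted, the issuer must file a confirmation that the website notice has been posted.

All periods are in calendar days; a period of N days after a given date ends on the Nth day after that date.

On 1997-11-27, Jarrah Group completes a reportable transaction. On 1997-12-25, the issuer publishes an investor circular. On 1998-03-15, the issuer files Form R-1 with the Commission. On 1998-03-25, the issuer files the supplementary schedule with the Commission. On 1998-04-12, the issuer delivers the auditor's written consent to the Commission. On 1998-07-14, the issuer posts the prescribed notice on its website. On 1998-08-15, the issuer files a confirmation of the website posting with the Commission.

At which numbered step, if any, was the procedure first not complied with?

Step 2

(1) the permitted window runs from 1997-11-27 + 14 = 1997-12-11 to 1997-11-27 + 34 = 1997-12-31; 1997-12-25 falls inside that range.
(2) the permitted window runs from 1998-01-19 + 21 = 1998-02-09 to 1998-01-19 + 51 = 1998-03-11; 1998-03-15 is 4 days past the end of the window.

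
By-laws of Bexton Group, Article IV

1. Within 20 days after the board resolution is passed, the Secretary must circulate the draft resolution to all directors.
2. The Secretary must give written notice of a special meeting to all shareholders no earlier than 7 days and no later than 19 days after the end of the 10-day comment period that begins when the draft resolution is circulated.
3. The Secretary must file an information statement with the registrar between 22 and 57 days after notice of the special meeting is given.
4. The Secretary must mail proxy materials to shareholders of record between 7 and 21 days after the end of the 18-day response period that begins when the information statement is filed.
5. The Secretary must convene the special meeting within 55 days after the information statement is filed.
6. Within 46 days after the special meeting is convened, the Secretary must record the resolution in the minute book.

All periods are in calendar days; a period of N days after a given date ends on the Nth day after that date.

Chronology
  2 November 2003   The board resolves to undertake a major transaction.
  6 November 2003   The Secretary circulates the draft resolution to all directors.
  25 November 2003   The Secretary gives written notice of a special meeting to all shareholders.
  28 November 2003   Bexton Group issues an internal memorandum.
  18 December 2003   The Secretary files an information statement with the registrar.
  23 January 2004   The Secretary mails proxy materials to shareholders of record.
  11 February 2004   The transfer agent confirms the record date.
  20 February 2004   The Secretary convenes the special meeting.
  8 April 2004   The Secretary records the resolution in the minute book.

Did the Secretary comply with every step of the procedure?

No

Step 1 — counting 20 days from 2 November 2003 (when the board resolution is passed) gives a deadline of 22 November 2003; completed 6 November 2003, before the deadline.
Step 2 — 7 and 19 days from 16 November 2003 (end of the 10-day comment period, which began when the draft resolution is circulated on 6 November 2003) are 23 November 2003 and 5 December 2003 respectively; done 25 November 2003 — within the window.
Step 3 — 22 and 57 days from 25 November 2003 (when notice of the special meeting is given) are 17 December 2003 and 21 January 2004 respectively; 18 December 2003 falls inside that range.
Step 4 — 7 and 21 days from 5 January 2004 (end of the 18-day response period, which began when the information statement is filed on 18 December 2003) are 12 January 2004 and 26 January 2004 respectively; 23 January 2004 falls inside that range.
Step 5 — counting 55 days from 18 December 2003 (when the information statement is filed) gives a deadline of 11 February 2004; not done until 20 February 2004, 9 days after the deadline.
No need to go further; step 5 was not satisfied.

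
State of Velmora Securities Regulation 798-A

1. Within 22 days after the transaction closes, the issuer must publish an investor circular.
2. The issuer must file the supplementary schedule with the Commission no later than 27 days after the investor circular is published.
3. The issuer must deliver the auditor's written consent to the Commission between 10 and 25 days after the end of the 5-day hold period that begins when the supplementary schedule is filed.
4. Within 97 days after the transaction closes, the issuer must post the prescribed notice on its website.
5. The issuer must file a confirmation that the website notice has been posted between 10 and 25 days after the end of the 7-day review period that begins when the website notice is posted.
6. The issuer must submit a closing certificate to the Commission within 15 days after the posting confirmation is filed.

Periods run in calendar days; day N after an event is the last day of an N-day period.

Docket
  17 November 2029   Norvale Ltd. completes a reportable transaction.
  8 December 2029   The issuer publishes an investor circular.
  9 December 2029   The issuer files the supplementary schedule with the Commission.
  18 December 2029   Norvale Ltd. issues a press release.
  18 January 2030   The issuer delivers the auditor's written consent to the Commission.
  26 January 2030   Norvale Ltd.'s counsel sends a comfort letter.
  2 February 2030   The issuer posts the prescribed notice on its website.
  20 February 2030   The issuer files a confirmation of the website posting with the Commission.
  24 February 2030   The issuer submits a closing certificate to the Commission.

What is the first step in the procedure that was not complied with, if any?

Step 3

(1) due by 17 November 2029 + 22 days = 9 December 2029; completed 8 December 2029, before the deadline.
(2) due by 8 December 2029 + 27 days = 4 January 2030; completed 9 December 2029, before the deadline.
(3) the permitted window runs from 14 December 2029 + 10 = 24 December 2029 to 14 December 2029 + 25 = 8 January 2030; 18 January 2030 is 10 days past the end of the window.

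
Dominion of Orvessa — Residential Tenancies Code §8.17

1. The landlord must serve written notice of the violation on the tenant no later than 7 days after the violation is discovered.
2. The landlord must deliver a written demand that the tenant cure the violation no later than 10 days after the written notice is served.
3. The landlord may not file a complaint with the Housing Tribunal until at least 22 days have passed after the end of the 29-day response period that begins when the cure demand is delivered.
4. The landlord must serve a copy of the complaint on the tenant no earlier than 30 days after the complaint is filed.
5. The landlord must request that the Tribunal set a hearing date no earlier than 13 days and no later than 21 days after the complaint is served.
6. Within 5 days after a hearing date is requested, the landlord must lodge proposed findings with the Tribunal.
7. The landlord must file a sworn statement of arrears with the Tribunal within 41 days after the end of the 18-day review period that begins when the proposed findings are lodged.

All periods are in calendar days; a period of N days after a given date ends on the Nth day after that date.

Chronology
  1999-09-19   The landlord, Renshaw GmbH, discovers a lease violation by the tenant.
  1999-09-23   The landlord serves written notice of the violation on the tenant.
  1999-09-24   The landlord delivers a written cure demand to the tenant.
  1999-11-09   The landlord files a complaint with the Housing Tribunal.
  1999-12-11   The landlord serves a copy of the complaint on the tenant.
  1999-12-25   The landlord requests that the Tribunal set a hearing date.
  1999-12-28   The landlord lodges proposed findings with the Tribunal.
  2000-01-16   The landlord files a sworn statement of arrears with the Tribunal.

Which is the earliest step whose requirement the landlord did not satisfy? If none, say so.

Step 3

(1) due by 1999-09-19 + 7 days = 1999-09-26; done 1999-09-23 — timely.
(2) due by 1999-09-23 + 10 days = 1999-10-03; completed 1999-09-24, before the deadline.
(3) permitted from 1999-10-23 + 22 days = 1999-11-14 onward; acted on 1999-11-09, 5 days prematurely.
The analysis stops there.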